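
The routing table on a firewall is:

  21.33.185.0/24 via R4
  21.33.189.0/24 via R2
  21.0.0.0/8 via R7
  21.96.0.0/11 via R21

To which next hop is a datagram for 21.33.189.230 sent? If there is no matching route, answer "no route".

R2

Routes whose prefix contains 21.33.189.230:
  21.0.0.0/8 (21.0.0.0 - 21.255.255.255) -> R7
  21.33.189.0/24 (21.33.189.0 - 21.33.189.255) -> R2
Longest matching prefix is /24 -> next hop R2.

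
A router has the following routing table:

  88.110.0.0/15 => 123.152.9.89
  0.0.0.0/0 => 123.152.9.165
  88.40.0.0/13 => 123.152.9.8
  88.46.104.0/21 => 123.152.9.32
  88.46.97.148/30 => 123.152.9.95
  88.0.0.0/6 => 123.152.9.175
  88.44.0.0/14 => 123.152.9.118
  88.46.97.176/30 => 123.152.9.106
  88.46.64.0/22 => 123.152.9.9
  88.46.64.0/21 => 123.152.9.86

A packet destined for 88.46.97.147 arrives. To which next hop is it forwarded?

123.152.9.118

Routes whose prefix contains 88.46.97.147:
  0.0.0.0/0 (default, matches everything) -> 123.152.9.165
  88.0.0.0/6 (88.0.0.0 - 91.255.255.255) -> 123.152.9.175
  88.40.0.0/13 (88.40.0.0 - 88.47.255.255) -> 123.152.9.8
  88.44.0.0/14 (88.44.0.0 - 88.47.255.255) -> 123.152.9.118
More-specific entries that do NOT match:
  88.46.97.148/30 (88.46.97.148 - 88.46.97.151) does not contain 88.46.97.147
  88.46.97.176/30 (88.46.97.176 - 88.46.97.179) does not contain 88.46.97.147
  88.46.64.0/22 (88.46.64.0 - 88.46.67.255) does not contain 88.46.97.147
  88.46.104.0/21 (88.46.104.0 - 88.46.111.255) does not contain 88.46.97.147
  88.46.64.0/21 (88.46.64.0 - 88.46.71.255) does not contain 88.46.97.147
  88.110.0.0/15 (88.110.0.0 - 88.111.255.255) does not contain 88.46.97.147
Longest matching prefix is /14 -> next hop 123.152.9.118.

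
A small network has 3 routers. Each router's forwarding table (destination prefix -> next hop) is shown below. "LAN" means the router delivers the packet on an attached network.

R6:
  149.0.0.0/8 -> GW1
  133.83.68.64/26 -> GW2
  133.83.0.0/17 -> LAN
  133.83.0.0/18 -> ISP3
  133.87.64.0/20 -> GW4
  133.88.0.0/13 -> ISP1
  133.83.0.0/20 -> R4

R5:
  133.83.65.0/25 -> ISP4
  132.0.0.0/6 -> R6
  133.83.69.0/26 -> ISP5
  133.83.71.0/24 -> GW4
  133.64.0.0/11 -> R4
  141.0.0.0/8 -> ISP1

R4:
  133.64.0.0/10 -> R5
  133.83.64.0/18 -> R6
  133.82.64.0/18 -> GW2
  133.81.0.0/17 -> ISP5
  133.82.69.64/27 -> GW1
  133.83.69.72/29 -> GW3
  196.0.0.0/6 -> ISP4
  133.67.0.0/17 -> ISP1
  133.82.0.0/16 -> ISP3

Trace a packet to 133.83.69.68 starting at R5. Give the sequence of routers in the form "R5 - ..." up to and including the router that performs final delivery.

At R5: longest match for 133.83.69.68 is 133.64.0.0/11 -> R4
At R4: longest match for 133.83.69.68 is 133.83.64.0/18 -> R6
At R6: longest match for 133.83.69.68 is 133.83.0.0/17 -> LAN

R5 - R4 - R6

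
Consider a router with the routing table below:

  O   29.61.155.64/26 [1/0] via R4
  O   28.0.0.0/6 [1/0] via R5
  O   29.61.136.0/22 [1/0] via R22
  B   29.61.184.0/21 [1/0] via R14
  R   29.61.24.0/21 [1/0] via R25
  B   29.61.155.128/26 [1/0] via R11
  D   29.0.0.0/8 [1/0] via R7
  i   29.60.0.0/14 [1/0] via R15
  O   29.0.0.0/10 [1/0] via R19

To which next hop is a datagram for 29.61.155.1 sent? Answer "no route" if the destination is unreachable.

R15

Routes whose prefix contains 29.61.155.1:
  28.0.0.0/6 (28.0.0.0 - 31.255.255.255) -> R5
  29.0.0.0/8 (29.0.0.0 - 29.255.255.255) -> R7
  29.0.0.0/10 (29.0.0.0 - 29.63.255.255) -> R19
  29.60.0.0/14 (29.60.0.0 - 29.63.255.255) -> R15
More-specific entries that do NOT match:
  29.61.155.64/26 (29.61.155.64 - 29.61.155.127) does not contain 29.61.155.1
  29.61.155.128/26 (29.61.155.128 - 29.61.155.191) does not contain 29.61.155.1
  29.61.136.0/22 (29.61.136.0 - 29.61.139.255) does not contain 29.61.155.1
  29.61.184.0/21 (29.61.184.0 - 29.61.191.255) does not contain 29.61.155.1
  29.61.24.0/21 (29.61.24.0 - 29.61.31.255) does not contain 29.61.155.1
Longest matching prefix is /14 -> next hop R15.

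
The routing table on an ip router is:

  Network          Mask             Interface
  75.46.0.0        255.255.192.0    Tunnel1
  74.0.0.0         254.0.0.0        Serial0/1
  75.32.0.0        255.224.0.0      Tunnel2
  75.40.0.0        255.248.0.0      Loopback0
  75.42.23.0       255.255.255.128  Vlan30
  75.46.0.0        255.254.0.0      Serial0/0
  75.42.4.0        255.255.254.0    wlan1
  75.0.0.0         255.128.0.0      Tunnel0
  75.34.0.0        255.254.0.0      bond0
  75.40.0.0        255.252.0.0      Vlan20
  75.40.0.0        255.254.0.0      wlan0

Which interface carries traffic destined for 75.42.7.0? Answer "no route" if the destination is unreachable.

Vlan20

Routes whose prefix contains 75.42.7.0:
  74.0.0.0/7 (74.0.0.0 - 75.255.255.255) -> Serial0/1
  75.0.0.0/9 (75.0.0.0 - 75.127.255.255) -> Tunnel0
  75.32.0.0/11 (75.32.0.0 - 75.63.255.255) -> Tunnel2
  75.40.0.0/13 (75.40.0.0 - 75.47.255.255) -> Loopback0
  75.40.0.0/14 (75.40.0.0 - 75.43.255.255) -> Vlan20
More-specific entries that do NOT match:
  75.42.23.0/25 (75.42.23.0 - 75.42.23.127) does not contain 75.42.7.0
  75.42.4.0/23 (75.42.4.0 - 75.42.5.255) does not contain 75.42.7.0
  75.46.0.0/18 (75.46.0.0 - 75.46.63.255) does not contain 75.42.7.0
  75.46.0.0/15 (75.46.0.0 - 75.47.255.255) does not contain 75.42.7.0
  75.34.0.0/15 (75.34.0.0 - 75.35.255.255) does not contain 75.42.7.0
  75.40.0.0/15 (75.40.0.0 - 75.41.255.255) does not contain 75.42.7.0
Longest matching prefix is /14 -> interface Vlan20.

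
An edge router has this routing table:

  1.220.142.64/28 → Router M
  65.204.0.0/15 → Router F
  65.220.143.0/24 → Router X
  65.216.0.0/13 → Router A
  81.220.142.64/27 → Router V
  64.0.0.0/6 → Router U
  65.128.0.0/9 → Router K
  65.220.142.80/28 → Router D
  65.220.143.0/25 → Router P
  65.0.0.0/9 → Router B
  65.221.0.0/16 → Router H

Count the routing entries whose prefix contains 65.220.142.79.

Prefixes containing 65.220.142.79:
  64.0.0.0/6 (64.0.0.0 - 67.255.255.255)
  65.128.0.0/9 (65.128.0.0 - 65.255.255.255)
  65.216.0.0/13 (65.216.0.0 - 65.223.255.255)
Total matching entries: 3.

3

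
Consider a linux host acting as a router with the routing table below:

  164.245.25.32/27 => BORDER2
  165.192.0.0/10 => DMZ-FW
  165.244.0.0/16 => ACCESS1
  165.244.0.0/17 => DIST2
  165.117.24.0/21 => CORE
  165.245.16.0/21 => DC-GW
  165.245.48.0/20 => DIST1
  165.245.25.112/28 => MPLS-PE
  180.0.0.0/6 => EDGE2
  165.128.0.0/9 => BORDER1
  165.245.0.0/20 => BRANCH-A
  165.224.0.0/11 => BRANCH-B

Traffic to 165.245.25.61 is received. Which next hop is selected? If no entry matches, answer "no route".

BRANCH-B

Routes whose prefix contains 165.245.25.61:
  165.128.0.0/9 (165.128.0.0 - 165.255.255.255) -> BORDER1
  165.192.0.0/10 (165.192.0.0 - 165.255.255.255) -> DMZ-FW
  165.224.0.0/11 (165.224.0.0 - 165.255.255.255) -> BRANCH-B
More-specific entries that do NOT match:
  165.245.25.112/28 (165.245.25.112 - 165.245.25.127) does not contain 165.245.25.61
  164.245.25.32/27 (164.245.25.32 - 164.245.25.63) does not contain 165.245.25.61
  165.117.24.0/21 (165.117.24.0 - 165.117.31.255) does not contain 165.245.25.61
  165.245.16.0/21 (165.245.16.0 - 165.245.23.255) does not contain 165.245.25.61
  165.245.48.0/20 (165.245.48.0 - 165.245.63.255) does not contain 165.245.25.61
  165.245.0.0/20 (165.245.0.0 - 165.245.15.255) does not contain 165.245.25.61
  165.244.0.0/17 (165.244.0.0 - 165.244.127.255) does not contain 165.245.25.61
  165.244.0.0/16 (165.244.0.0 - 165.244.255.255) does not contain 165.245.25.61
Longest matching prefix is /11 -> next hop BRANCH-B.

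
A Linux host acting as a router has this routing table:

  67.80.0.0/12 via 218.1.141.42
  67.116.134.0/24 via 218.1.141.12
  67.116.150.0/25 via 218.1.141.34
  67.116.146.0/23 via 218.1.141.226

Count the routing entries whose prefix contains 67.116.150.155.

No listed prefix contains 67.116.150.155.
Total matching entries: 0.

0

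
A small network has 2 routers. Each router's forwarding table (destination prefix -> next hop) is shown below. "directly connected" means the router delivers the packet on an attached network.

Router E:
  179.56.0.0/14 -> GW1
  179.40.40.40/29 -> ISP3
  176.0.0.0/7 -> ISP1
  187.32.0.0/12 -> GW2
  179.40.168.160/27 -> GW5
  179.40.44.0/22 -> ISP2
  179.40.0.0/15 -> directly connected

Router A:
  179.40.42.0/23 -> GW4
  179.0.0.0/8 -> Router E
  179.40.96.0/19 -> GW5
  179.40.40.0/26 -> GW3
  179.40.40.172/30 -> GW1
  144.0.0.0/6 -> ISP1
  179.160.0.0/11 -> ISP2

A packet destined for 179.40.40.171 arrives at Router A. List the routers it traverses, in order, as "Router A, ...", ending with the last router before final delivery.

At Router A: longest match for 179.40.40.171 is 179.0.0.0/8 -> Router E
At Router E: longest match for 179.40.40.171 is 179.40.0.0/15 -> directly connected

Router A, Router E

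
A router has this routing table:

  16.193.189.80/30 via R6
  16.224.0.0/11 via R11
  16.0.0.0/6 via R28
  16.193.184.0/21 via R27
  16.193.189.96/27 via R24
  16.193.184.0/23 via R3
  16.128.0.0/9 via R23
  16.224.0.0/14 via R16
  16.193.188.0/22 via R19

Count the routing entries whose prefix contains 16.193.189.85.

4

Prefixes containing 16.193.189.85:
  16.0.0.0/6 (16.0.0.0 - 19.255.255.255)
  16.128.0.0/9 (16.128.0.0 - 16.255.255.255)
  16.193.184.0/21 (16.193.184.0 - 16.193.191.255)
  16.193.188.0/22 (16.193.188.0 - 16.193.191.255)
Total matching entries: 4.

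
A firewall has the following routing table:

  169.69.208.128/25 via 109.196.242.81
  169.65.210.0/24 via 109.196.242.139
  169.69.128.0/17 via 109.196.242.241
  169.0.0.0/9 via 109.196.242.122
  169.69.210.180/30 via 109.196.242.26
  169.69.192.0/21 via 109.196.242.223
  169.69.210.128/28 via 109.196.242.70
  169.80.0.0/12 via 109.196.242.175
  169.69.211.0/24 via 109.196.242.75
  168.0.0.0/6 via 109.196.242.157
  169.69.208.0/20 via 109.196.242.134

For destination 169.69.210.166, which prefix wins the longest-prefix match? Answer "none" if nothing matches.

Entries matching 169.69.210.166:
  168.0.0.0/6 (168.0.0.0 - 171.255.255.255)
  169.0.0.0/9 (169.0.0.0 - 169.127.255.255)
  169.69.128.0/17 (169.69.128.0 - 169.69.255.255)
  169.69.208.0/20 (169.69.208.0 - 169.69.223.255)
Most specific is 169.69.208.0/20.

169.69.208.0/20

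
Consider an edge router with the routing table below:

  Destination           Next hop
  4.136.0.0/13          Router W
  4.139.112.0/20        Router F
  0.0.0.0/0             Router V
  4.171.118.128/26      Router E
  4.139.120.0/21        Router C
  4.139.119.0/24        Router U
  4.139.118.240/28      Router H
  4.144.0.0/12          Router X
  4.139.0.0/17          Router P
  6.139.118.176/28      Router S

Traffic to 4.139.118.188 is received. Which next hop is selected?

Router F

Routes whose prefix contains 4.139.118.188:
  0.0.0.0/0 (default, matches everything) -> Router V
  4.136.0.0/13 (4.136.0.0 - 4.143.255.255) -> Router W
  4.139.0.0/17 (4.139.0.0 - 4.139.127.255) -> Router P
  4.139.112.0/20 (4.139.112.0 - 4.139.127.255) -> Router F
More-specific entries that do NOT match:
  4.139.118.240/28 (4.139.118.240 - 4.139.118.255) does not contain 4.139.118.188
  6.139.118.176/28 (6.139.118.176 - 6.139.118.191) does not contain 4.139.118.188
  4.171.118.128/26 (4.171.118.128 - 4.171.118.191) does not contain 4.139.118.188
  4.139.119.0/24 (4.139.119.0 - 4.139.119.255) does not contain 4.139.118.188
  4.139.120.0/21 (4.139.120.0 - 4.139.127.255) does not contain 4.139.118.188
Longest matching prefix is /20 -> next hop Router F.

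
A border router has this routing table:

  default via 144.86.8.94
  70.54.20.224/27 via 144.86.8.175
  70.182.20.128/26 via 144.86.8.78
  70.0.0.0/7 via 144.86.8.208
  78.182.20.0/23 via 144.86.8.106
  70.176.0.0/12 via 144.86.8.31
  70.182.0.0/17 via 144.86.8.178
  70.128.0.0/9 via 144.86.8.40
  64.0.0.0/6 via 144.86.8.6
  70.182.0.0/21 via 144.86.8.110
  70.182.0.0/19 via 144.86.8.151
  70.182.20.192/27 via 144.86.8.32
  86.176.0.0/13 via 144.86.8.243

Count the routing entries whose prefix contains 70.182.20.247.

6

Prefixes containing 70.182.20.247:
  0.0.0.0/0 (default, matches everything)
  70.0.0.0/7 (70.0.0.0 - 71.255.255.255)
  70.128.0.0/9 (70.128.0.0 - 70.255.255.255)
  70.176.0.0/12 (70.176.0.0 - 70.191.255.255)
  70.182.0.0/17 (70.182.0.0 - 70.182.127.255)
  70.182.0.0/19 (70.182.0.0 - 70.182.31.255)
Total matching entries: 6.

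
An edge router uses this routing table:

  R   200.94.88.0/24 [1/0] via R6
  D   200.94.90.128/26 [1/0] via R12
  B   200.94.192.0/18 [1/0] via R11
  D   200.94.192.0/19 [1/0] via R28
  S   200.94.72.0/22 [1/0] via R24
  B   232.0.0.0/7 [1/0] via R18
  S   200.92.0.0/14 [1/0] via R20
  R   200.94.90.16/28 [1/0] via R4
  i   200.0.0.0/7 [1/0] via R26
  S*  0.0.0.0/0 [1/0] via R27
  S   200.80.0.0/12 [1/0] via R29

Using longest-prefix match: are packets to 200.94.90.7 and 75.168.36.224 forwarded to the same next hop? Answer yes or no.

200.94.90.7: longest match 200.92.0.0/14 -> R20
75.168.36.224: longest match 0.0.0.0/0 -> R27

no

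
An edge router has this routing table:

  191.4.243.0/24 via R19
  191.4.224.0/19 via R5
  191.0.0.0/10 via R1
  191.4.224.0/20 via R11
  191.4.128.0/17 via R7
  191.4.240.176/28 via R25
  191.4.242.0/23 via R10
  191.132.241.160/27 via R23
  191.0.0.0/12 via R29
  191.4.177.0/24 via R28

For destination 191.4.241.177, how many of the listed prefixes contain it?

Prefixes containing 191.4.241.177:
  191.0.0.0/10 (191.0.0.0 - 191.63.255.255)
  191.0.0.0/12 (191.0.0.0 - 191.15.255.255)
  191.4.128.0/17 (191.4.128.0 - 191.4.255.255)
  191.4.224.0/19 (191.4.224.0 - 191.4.255.255)
Total matching entries: 4.

4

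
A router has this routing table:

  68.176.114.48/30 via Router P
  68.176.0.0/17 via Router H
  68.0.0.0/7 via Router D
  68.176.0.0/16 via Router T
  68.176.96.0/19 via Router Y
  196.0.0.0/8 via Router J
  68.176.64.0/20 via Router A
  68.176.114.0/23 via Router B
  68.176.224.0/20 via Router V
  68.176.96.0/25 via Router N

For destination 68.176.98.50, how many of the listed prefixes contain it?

Prefixes containing 68.176.98.50:
  68.0.0.0/7 (68.0.0.0 - 69.255.255.255)
  68.176.0.0/16 (68.176.0.0 - 68.176.255.255)
  68.176.0.0/17 (68.176.0.0 - 68.176.127.255)
  68.176.96.0/19 (68.176.96.0 - 68.176.127.255)
Total matching entries: 4.

4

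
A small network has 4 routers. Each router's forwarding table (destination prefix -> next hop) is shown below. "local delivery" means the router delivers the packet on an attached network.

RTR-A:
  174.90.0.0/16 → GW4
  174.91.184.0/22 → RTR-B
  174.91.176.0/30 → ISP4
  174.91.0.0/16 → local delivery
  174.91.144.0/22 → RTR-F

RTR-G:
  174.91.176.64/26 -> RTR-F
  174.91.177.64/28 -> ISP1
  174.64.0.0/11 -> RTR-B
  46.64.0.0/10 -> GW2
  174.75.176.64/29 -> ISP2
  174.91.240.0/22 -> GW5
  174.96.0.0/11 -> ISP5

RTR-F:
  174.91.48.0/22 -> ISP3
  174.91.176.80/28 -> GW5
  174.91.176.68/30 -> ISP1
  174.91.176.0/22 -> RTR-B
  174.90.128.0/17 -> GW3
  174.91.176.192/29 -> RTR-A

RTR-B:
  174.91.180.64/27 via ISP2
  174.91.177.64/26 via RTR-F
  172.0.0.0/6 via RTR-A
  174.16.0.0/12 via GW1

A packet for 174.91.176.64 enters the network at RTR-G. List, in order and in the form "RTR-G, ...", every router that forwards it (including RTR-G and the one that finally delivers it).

At RTR-G: longest match for 174.91.176.64 is 174.91.176.64/26 -> RTR-F
At RTR-F: longest match for 174.91.176.64 is 174.91.176.0/22 -> RTR-B
At RTR-B: longest match for 174.91.176.64 is 172.0.0.0/6 -> RTR-A
At RTR-A: longest match for 174.91.176.64 is 174.91.0.0/16 -> local delivery

RTR-G, RTR-F, RTR-B, RTR-A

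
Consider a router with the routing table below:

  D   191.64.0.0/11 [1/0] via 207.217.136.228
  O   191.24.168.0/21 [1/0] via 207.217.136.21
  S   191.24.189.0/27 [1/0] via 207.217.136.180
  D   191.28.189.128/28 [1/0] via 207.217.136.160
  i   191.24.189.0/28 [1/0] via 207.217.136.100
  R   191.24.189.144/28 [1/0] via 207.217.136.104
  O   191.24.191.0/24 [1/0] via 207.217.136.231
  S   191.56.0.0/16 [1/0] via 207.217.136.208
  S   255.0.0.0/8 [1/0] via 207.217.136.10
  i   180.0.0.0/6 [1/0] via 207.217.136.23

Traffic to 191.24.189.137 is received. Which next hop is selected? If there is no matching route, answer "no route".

no route

No entry's prefix contains 191.24.189.137; there is no default route.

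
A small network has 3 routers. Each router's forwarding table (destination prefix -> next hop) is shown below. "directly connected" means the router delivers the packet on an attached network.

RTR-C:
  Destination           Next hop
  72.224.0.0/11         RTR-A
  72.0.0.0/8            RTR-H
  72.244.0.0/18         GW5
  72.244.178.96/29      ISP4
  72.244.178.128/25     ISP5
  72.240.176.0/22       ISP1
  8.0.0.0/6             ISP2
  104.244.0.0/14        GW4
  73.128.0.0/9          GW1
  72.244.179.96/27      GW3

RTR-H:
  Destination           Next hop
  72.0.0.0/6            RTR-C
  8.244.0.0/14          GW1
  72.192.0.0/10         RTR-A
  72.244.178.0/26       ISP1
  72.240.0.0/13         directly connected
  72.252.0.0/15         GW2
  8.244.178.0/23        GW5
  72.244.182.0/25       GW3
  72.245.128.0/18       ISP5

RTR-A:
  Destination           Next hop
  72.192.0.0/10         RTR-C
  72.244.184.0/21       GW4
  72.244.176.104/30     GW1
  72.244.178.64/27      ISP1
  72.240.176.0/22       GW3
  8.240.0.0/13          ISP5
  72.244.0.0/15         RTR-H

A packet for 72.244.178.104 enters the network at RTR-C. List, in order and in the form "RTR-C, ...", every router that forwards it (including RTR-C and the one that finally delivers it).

At RTR-C: longest match for 72.244.178.104 is 72.224.0.0/11 -> RTR-A
At RTR-A: longest match for 72.244.178.104 is 72.244.0.0/15 -> RTR-H
At RTR-H: longest match for 72.244.178.104 is 72.240.0.0/13 -> directly connected

RTR-C, RTR-A, RTR-H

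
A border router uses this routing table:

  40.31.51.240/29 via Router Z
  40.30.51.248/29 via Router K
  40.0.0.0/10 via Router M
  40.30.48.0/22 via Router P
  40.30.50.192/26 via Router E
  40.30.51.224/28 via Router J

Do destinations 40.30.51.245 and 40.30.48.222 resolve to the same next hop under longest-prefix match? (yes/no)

yes

40.30.51.245: longest match 40.30.48.0/22 -> Router P
40.30.48.222: longest match 40.30.48.0/22 -> Router P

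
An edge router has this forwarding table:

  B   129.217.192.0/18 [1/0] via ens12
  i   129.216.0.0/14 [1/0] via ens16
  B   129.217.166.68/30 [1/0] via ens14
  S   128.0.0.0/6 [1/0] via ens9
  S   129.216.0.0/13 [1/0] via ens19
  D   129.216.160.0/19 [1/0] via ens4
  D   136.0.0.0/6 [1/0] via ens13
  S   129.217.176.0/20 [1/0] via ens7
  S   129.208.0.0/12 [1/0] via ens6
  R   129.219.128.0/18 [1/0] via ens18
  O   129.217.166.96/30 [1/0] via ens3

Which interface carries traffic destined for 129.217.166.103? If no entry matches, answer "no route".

ens16

Routes whose prefix contains 129.217.166.103:
  128.0.0.0/6 (128.0.0.0 - 131.255.255.255) -> ens9
  129.208.0.0/12 (129.208.0.0 - 129.223.255.255) -> ens6
  129.216.0.0/13 (129.216.0.0 - 129.223.255.255) -> ens19
  129.216.0.0/14 (129.216.0.0 - 129.219.255.255) -> ens16
More-specific entries that do NOT match:
  129.217.166.68/30 (129.217.166.68 - 129.217.166.71) does not contain 129.217.166.103
  129.217.166.96/30 (129.217.166.96 - 129.217.166.99) does not contain 129.217.166.103
  129.217.176.0/20 (129.217.176.0 - 129.217.191.255) does not contain 129.217.166.103
  129.216.160.0/19 (129.216.160.0 - 129.216.191.255) does not contain 129.217.166.103
  129.217.192.0/18 (129.217.192.0 - 129.217.255.255) does not contain 129.217.166.103
  129.219.128.0/18 (129.219.128.0 - 129.219.191.255) does not contain 129.217.166.103
Longest matching prefix is /14 -> interface ens16.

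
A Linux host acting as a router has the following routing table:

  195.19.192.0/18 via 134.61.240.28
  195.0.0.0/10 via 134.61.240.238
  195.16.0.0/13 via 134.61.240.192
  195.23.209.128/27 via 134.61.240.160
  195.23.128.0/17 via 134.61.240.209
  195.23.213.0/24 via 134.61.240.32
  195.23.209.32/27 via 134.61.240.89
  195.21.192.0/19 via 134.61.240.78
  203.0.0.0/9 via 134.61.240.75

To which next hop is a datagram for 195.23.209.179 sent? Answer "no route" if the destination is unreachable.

134.61.240.209

Routes whose prefix contains 195.23.209.179:
  195.0.0.0/10 (195.0.0.0 - 195.63.255.255) -> 134.61.240.238
  195.16.0.0/13 (195.16.0.0 - 195.23.255.255) -> 134.61.240.192
  195.23.128.0/17 (195.23.128.0 - 195.23.255.255) -> 134.61.240.209
More-specific entries that do NOT match:
  195.23.209.128/27 (195.23.209.128 - 195.23.209.159) does not contain 195.23.209.179
  195.23.209.32/27 (195.23.209.32 - 195.23.209.63) does not contain 195.23.209.179
  195.23.213.0/24 (195.23.213.0 - 195.23.213.255) does not contain 195.23.209.179
  195.21.192.0/19 (195.21.192.0 - 195.21.223.255) does not contain 195.23.209.179
  195.19.192.0/18 (195.19.192.0 - 195.19.255.255) does not contain 195.23.209.179
Longest matching prefix is /17 -> next hop 134.61.240.209.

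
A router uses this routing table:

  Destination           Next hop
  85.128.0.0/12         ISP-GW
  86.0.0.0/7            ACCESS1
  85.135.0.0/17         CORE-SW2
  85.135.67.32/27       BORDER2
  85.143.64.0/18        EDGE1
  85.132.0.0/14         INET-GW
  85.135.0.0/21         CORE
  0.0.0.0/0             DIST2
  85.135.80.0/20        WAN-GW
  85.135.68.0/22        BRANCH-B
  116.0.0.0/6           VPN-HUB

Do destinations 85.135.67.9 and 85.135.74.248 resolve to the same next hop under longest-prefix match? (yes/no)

yes

85.135.67.9: longest match 85.135.0.0/17 -> CORE-SW2
85.135.74.248: longest match 85.135.0.0/17 -> CORE-SW2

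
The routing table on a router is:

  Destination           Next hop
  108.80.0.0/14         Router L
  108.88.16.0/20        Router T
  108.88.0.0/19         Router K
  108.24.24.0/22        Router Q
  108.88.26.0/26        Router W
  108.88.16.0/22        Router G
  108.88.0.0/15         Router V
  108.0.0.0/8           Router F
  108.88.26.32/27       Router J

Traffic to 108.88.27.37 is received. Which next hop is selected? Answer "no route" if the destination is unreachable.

Router T

Routes whose prefix contains 108.88.27.37:
  108.0.0.0/8 (108.0.0.0 - 108.255.255.255) -> Router F
  108.88.0.0/15 (108.88.0.0 - 108.89.255.255) -> Router V
  108.88.0.0/19 (108.88.0.0 - 108.88.31.255) -> Router K
  108.88.16.0/20 (108.88.16.0 - 108.88.31.255) -> Router T
More-specific entries that do NOT match:
  108.88.26.32/27 (108.88.26.32 - 108.88.26.63) does not contain 108.88.27.37
  108.88.26.0/26 (108.88.26.0 - 108.88.26.63) does not contain 108.88.27.37
  108.24.24.0/22 (108.24.24.0 - 108.24.27.255) does not contain 108.88.27.37
  108.88.16.0/22 (108.88.16.0 - 108.88.19.255) does not contain 108.88.27.37
Longest matching prefix is /20 -> next hop Router T.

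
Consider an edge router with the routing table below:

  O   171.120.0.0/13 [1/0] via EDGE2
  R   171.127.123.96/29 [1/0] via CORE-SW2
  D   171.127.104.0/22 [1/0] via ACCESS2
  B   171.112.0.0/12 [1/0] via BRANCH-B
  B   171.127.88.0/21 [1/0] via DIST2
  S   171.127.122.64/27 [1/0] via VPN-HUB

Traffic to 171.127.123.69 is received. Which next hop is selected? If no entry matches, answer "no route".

EDGE2

Routes whose prefix contains 171.127.123.69:
  171.112.0.0/12 (171.112.0.0 - 171.127.255.255) -> BRANCH-B
  171.120.0.0/13 (171.120.0.0 - 171.127.255.255) -> EDGE2
More-specific entries that do NOT match:
  171.127.123.96/29 (171.127.123.96 - 171.127.123.103) does not contain 171.127.123.69
  171.127.122.64/27 (171.127.122.64 - 171.127.122.95) does not contain 171.127.123.69
  171.127.104.0/22 (171.127.104.0 - 171.127.107.255) does not contain 171.127.123.69
  171.127.88.0/21 (171.127.88.0 - 171.127.95.255) does not contain 171.127.123.69
Longest matching prefix is /13 -> next hop EDGE2.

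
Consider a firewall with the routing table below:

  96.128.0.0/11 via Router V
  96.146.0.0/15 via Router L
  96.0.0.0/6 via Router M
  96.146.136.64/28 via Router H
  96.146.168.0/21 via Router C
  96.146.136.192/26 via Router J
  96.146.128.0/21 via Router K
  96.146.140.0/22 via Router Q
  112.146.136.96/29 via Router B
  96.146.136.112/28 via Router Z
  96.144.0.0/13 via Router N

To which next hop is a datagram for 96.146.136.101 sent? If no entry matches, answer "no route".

Routes whose prefix contains 96.146.136.101:
  96.0.0.0/6 (96.0.0.0 - 99.255.255.255) -> Router M
  96.128.0.0/11 (96.128.0.0 - 96.159.255.255) -> Router V
  96.144.0.0/13 (96.144.0.0 - 96.151.255.255) -> Router N
  96.146.0.0/15 (96.146.0.0 - 96.147.255.255) -> Router L
More-specific entries that do NOT match:
  112.146.136.96/29 (112.146.136.96 - 112.146.136.103) does not contain 96.146.136.101
  96.146.136.64/28 (96.146.136.64 - 96.146.136.79) does not contain 96.146.136.101
  96.146.136.112/28 (96.146.136.112 - 96.146.136.127) does not contain 96.146.136.101
  96.146.136.192/26 (96.146.136.192 - 96.146.136.255) does not contain 96.146.136.101
  96.146.140.0/22 (96.146.140.0 - 96.146.143.255) does not contain 96.146.136.101
  96.146.168.0/21 (96.146.168.0 - 96.146.175.255) does not contain 96.146.136.101
  96.146.128.0/21 (96.146.128.0 - 96.146.135.255) does not contain 96.146.136.101
Longest matching prefix is /15 -> next hop Router L.

Router L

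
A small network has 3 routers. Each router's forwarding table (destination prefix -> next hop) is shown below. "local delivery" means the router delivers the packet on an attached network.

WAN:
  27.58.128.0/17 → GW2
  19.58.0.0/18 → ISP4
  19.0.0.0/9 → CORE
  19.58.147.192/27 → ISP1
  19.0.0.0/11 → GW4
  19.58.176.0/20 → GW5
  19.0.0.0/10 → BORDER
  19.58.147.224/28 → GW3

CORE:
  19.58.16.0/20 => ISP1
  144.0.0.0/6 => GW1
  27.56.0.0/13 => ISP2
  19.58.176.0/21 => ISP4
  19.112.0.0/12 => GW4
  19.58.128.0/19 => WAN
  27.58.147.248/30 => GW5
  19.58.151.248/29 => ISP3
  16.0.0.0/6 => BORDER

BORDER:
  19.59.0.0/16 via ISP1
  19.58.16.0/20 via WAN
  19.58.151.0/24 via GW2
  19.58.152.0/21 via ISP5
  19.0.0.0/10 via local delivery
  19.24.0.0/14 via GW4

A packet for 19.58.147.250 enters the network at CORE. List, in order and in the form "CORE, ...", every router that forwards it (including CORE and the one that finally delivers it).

CORE, WAN, BORDER

At CORE: longest match for 19.58.147.250 is 19.58.128.0/19 -> WAN
At WAN: longest match for 19.58.147.250 is 19.0.0.0/10 -> BORDER
At BORDER: longest match for 19.58.147.250 is 19.0.0.0/10 -> local delivery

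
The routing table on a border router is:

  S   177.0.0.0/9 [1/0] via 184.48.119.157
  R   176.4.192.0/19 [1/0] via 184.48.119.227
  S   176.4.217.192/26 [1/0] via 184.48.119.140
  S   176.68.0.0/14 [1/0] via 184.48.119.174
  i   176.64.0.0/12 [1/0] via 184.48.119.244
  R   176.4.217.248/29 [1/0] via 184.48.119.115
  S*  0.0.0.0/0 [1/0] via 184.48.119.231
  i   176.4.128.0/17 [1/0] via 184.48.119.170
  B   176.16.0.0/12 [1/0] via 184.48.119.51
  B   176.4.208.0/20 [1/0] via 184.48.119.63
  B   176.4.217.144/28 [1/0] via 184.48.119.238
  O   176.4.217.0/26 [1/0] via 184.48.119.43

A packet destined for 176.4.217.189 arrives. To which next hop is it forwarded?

184.48.119.63

Routes whose prefix contains 176.4.217.189:
  0.0.0.0/0 (default, matches everything) -> 184.48.119.231
  176.4.128.0/17 (176.4.128.0 - 176.4.255.255) -> 184.48.119.170
  176.4.192.0/19 (176.4.192.0 - 176.4.223.255) -> 184.48.119.227
  176.4.208.0/20 (176.4.208.0 - 176.4.223.255) -> 184.48.119.63
More-specific entries that do NOT match:
  176.4.217.248/29 (176.4.217.248 - 176.4.217.255) does not contain 176.4.217.189
  176.4.217.144/28 (176.4.217.144 - 176.4.217.159) does not contain 176.4.217.189
  176.4.217.192/26 (176.4.217.192 - 176.4.217.255) does not contain 176.4.217.189
  176.4.217.0/26 (176.4.217.0 - 176.4.217.63) does not contain 176.4.217.189
Longest matching prefix is /20 -> next hop 184.48.119.63.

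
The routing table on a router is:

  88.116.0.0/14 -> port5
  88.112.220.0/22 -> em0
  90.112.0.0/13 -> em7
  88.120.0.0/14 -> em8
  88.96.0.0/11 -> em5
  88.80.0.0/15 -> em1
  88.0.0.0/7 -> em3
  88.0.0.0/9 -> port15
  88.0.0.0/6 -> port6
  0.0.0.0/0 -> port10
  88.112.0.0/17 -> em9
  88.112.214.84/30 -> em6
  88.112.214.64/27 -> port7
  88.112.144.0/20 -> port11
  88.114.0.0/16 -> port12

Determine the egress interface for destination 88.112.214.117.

em5

Routes whose prefix contains 88.112.214.117:
  0.0.0.0/0 (default, matches everything) -> port10
  88.0.0.0/6 (88.0.0.0 - 91.255.255.255) -> port6
  88.0.0.0/7 (88.0.0.0 - 89.255.255.255) -> em3
  88.0.0.0/9 (88.0.0.0 - 88.127.255.255) -> port15
  88.96.0.0/11 (88.96.0.0 - 88.127.255.255) -> em5
More-specific entries that do NOT match:
  88.112.214.84/30 (88.112.214.84 - 88.112.214.87) does not contain 88.112.214.117
  88.112.214.64/27 (88.112.214.64 - 88.112.214.95) does not contain 88.112.214.117
  88.112.220.0/22 (88.112.220.0 - 88.112.223.255) does not contain 88.112.214.117
  88.112.144.0/20 (88.112.144.0 - 88.112.159.255) does not contain 88.112.214.117
  88.112.0.0/17 (88.112.0.0 - 88.112.127.255) does not contain 88.112.214.117
  88.114.0.0/16 (88.114.0.0 - 88.114.255.255) does not contain 88.112.214.117
  88.80.0.0/15 (88.80.0.0 - 88.81.255.255) does not contain 88.112.214.117
  88.116.0.0/14 (88.116.0.0 - 88.119.255.255) does not contain 88.112.214.117
  88.120.0.0/14 (88.120.0.0 - 88.123.255.255) does not contain 88.112.214.117
  90.112.0.0/13 (90.112.0.0 - 90.119.255.255) does not contain 88.112.214.117
Longest matching prefix is /11 -> interface em5.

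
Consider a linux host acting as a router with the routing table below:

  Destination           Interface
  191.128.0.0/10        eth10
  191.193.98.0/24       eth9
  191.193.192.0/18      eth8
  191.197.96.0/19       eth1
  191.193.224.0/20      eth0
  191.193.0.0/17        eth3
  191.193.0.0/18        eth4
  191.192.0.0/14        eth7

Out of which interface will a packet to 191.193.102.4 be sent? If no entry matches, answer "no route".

eth3

Routes whose prefix contains 191.193.102.4:
  191.192.0.0/14 (191.192.0.0 - 191.195.255.255) -> eth7
  191.193.0.0/17 (191.193.0.0 - 191.193.127.255) -> eth3
More-specific entries that do NOT match:
  191.193.98.0/24 (191.193.98.0 - 191.193.98.255) does not contain 191.193.102.4
  191.193.224.0/20 (191.193.224.0 - 191.193.239.255) does not contain 191.193.102.4
  191.197.96.0/19 (191.197.96.0 - 191.197.127.255) does not contain 191.193.102.4
  191.193.192.0/18 (191.193.192.0 - 191.193.255.255) does not contain 191.193.102.4
  191.193.0.0/18 (191.193.0.0 - 191.193.63.255) does not contain 191.193.102.4
Longest matching prefix is /17 -> interface eth3.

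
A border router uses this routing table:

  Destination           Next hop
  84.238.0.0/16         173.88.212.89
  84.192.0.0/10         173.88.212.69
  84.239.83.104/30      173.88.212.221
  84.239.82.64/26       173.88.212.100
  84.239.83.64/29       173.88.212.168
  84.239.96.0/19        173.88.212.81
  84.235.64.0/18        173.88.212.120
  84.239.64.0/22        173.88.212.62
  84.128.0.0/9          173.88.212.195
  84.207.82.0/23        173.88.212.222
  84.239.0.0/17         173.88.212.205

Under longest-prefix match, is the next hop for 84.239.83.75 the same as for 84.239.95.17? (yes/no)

yes

84.239.83.75: longest match 84.239.0.0/17 -> 173.88.212.205
84.239.95.17: longest match 84.239.0.0/17 -> 173.88.212.205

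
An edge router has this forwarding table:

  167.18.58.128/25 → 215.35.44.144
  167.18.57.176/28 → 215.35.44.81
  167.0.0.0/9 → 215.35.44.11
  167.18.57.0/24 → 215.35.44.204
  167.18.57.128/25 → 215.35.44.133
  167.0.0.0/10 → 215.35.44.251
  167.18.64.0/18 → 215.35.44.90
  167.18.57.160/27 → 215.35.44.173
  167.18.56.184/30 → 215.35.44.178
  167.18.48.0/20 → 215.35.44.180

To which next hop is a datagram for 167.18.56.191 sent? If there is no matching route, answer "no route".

215.35.44.180

Routes whose prefix contains 167.18.56.191:
  167.0.0.0/9 (167.0.0.0 - 167.127.255.255) -> 215.35.44.11
  167.0.0.0/10 (167.0.0.0 - 167.63.255.255) -> 215.35.44.251
  167.18.48.0/20 (167.18.48.0 - 167.18.63.255) -> 215.35.44.180
More-specific entries that do NOT match:
  167.18.56.184/30 (167.18.56.184 - 167.18.56.187) does not contain 167.18.56.191
  167.18.57.176/28 (167.18.57.176 - 167.18.57.191) does not contain 167.18.56.191
  167.18.57.160/27 (167.18.57.160 - 167.18.57.191) does not contain 167.18.56.191
  167.18.58.128/25 (167.18.58.128 - 167.18.58.255) does not contain 167.18.56.191
  167.18.57.128/25 (167.18.57.128 - 167.18.57.255) does not contain 167.18.56.191
  167.18.57.0/24 (167.18.57.0 - 167.18.57.255) does not contain 167.18.56.191
Longest matching prefix is /20 -> next hop 215.35.44.180.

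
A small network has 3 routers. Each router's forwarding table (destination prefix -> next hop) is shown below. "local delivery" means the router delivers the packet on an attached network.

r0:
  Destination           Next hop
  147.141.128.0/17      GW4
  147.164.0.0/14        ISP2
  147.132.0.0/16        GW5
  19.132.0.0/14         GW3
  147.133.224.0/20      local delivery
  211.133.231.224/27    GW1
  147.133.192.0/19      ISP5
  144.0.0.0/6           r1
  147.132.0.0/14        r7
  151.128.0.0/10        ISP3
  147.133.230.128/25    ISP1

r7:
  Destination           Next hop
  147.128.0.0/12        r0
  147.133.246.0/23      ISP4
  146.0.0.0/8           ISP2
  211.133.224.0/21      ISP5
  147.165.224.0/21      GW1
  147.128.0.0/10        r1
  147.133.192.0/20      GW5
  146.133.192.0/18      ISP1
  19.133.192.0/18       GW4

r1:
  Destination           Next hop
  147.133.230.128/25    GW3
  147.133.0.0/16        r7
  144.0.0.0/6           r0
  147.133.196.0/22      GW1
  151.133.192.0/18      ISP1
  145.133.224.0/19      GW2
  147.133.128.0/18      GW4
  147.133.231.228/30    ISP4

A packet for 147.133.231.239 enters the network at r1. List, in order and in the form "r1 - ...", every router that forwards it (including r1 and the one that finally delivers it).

r1 - r7 - r0

At r1: longest match for 147.133.231.239 is 147.133.0.0/16 -> r7
At r7: longest match for 147.133.231.239 is 147.128.0.0/12 -> r0
At r0: longest match for 147.133.231.239 is 147.133.224.0/20 -> local delivery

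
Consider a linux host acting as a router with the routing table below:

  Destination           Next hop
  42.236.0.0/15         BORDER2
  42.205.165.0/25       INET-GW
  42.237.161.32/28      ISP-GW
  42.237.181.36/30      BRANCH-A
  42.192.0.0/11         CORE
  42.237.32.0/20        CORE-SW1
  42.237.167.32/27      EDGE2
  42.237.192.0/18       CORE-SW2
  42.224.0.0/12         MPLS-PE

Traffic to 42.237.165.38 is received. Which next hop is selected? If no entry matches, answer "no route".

BORDER2

Routes whose prefix contains 42.237.165.38:
  42.224.0.0/12 (42.224.0.0 - 42.239.255.255) -> MPLS-PE
  42.236.0.0/15 (42.236.0.0 - 42.237.255.255) -> BORDER2
More-specific entries that do NOT match:
  42.237.181.36/30 (42.237.181.36 - 42.237.181.39) does not contain 42.237.165.38
  42.237.161.32/28 (42.237.161.32 - 42.237.161.47) does not contain 42.237.165.38
  42.237.167.32/27 (42.237.167.32 - 42.237.167.63) does not contain 42.237.165.38
  42.205.165.0/25 (42.205.165.0 - 42.205.165.127) does not contain 42.237.165.38
  42.237.32.0/20 (42.237.32.0 - 42.237.47.255) does not contain 42.237.165.38
  42.237.192.0/18 (42.237.192.0 - 42.237.255.255) does not contain 42.237.165.38
Longest matching prefix is /15 -> next hop BORDER2.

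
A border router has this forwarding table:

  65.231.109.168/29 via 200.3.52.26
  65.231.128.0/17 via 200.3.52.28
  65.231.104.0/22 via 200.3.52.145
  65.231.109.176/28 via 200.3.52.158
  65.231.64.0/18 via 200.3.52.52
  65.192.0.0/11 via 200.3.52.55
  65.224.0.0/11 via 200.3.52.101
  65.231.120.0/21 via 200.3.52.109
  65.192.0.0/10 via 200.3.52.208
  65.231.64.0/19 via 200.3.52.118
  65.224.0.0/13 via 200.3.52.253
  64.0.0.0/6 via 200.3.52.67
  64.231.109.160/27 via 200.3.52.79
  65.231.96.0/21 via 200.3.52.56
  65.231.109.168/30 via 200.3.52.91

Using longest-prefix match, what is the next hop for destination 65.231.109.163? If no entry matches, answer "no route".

200.3.52.52

Routes whose prefix contains 65.231.109.163:
  64.0.0.0/6 (64.0.0.0 - 67.255.255.255) -> 200.3.52.67
  65.192.0.0/10 (65.192.0.0 - 65.255.255.255) -> 200.3.52.208
  65.224.0.0/11 (65.224.0.0 - 65.255.255.255) -> 200.3.52.101
  65.224.0.0/13 (65.224.0.0 - 65.231.255.255) -> 200.3.52.253
  65.231.64.0/18 (65.231.64.0 - 65.231.127.255) -> 200.3.52.52
More-specific entries that do NOT match:
  65.231.109.168/30 (65.231.109.168 - 65.231.109.171) does not contain 65.231.109.163
  65.231.109.168/29 (65.231.109.168 - 65.231.109.175) does not contain 65.231.109.163
  65.231.109.176/28 (65.231.109.176 - 65.231.109.191) does not contain 65.231.109.163
  64.231.109.160/27 (64.231.109.160 - 64.231.109.191) does not contain 65.231.109.163
  65.231.104.0/22 (65.231.104.0 - 65.231.107.255) does not contain 65.231.109.163
  65.231.120.0/21 (65.231.120.0 - 65.231.127.255) does not contain 65.231.109.163
  65.231.96.0/21 (65.231.96.0 - 65.231.103.255) does not contain 65.231.109.163
  65.231.64.0/19 (65.231.64.0 - 65.231.95.255) does not contain 65.231.109.163
Longest matching prefix is /18 -> next hop 200.3.52.52.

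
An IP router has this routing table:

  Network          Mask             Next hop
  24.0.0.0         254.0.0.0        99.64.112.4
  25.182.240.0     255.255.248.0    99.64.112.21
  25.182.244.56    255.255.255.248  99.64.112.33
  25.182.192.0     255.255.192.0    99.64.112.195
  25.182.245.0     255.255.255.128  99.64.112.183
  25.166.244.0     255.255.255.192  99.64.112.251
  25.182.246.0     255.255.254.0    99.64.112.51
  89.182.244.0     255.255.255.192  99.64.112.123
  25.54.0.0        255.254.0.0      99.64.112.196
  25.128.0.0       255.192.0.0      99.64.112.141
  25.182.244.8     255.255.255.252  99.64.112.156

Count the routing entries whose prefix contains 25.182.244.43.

4

Prefixes containing 25.182.244.43:
  24.0.0.0/7 (24.0.0.0 - 25.255.255.255)
  25.128.0.0/10 (25.128.0.0 - 25.191.255.255)
  25.182.192.0/18 (25.182.192.0 - 25.182.255.255)
  25.182.240.0/21 (25.182.240.0 - 25.182.247.255)
Total matching entries: 4.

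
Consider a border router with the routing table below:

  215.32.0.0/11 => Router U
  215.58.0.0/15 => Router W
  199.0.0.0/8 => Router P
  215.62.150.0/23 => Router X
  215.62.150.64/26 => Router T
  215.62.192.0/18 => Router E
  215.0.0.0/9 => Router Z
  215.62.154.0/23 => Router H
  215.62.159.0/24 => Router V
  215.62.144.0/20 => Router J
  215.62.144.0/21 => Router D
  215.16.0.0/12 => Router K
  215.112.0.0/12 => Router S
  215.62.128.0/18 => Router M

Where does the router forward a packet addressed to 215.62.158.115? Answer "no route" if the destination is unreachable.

Routes whose prefix contains 215.62.158.115:
  215.0.0.0/9 (215.0.0.0 - 215.127.255.255) -> Router Z
  215.32.0.0/11 (215.32.0.0 - 215.63.255.255) -> Router U
  215.62.128.0/18 (215.62.128.0 - 215.62.191.255) -> Router M
  215.62.144.0/20 (215.62.144.0 - 215.62.159.255) -> Router J
More-specific entries that do NOT match:
  215.62.150.64/26 (215.62.150.64 - 215.62.150.127) does not contain 215.62.158.115
  215.62.159.0/24 (215.62.159.0 - 215.62.159.255) does not contain 215.62.158.115
  215.62.150.0/23 (215.62.150.0 - 215.62.151.255) does not contain 215.62.158.115
  215.62.154.0/23 (215.62.154.0 - 215.62.155.255) does not contain 215.62.158.115
  215.62.144.0/21 (215.62.144.0 - 215.62.151.255) does not contain 215.62.158.115
Longest matching prefix is /20 -> next hop Router J.

Router J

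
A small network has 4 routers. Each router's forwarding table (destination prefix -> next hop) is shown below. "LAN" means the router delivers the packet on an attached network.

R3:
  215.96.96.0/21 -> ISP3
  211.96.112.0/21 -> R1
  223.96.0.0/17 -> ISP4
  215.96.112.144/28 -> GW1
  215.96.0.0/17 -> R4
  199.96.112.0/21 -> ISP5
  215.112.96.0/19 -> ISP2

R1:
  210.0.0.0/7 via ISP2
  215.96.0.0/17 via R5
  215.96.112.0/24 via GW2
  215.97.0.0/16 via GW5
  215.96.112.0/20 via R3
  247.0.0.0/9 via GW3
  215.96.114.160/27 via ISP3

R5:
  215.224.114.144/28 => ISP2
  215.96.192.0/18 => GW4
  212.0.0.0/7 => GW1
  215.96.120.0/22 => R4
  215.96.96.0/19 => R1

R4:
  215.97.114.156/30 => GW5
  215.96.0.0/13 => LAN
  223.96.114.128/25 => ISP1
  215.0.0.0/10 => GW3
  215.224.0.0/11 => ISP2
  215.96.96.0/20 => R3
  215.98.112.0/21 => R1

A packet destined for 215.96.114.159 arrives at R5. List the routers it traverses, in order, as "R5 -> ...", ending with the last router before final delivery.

At R5: longest match for 215.96.114.159 is 215.96.96.0/19 -> R1
At R1: longest match for 215.96.114.159 is 215.96.112.0/20 -> R3
At R3: longest match for 215.96.114.159 is 215.96.0.0/17 -> R4
At R4: longest match for 215.96.114.159 is 215.96.0.0/13 -> LAN

R5 -> R1 -> R3 -> R4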